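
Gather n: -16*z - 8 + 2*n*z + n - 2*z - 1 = n*(2*z + 1) - 18*z - 9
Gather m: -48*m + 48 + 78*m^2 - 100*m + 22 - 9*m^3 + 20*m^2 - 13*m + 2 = -9*m^3 + 98*m^2 - 161*m + 72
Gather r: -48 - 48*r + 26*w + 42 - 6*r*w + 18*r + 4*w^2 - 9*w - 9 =r*(-6*w - 30) + 4*w^2 + 17*w - 15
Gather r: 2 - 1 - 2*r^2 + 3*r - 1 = -2*r^2 + 3*r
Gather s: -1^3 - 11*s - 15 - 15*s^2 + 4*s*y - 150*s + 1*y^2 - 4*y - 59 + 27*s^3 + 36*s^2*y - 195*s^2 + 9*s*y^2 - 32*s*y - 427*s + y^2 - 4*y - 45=27*s^3 + s^2*(36*y - 210) + s*(9*y^2 - 28*y - 588) + 2*y^2 - 8*y - 120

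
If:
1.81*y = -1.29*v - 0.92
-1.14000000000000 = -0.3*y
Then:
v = -6.04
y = 3.80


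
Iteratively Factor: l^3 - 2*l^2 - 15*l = (l + 3)*(l^2 - 5*l) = (l - 5)*(l + 3)*(l)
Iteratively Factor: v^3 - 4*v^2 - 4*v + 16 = (v - 2)*(v^2 - 2*v - 8) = (v - 2)*(v + 2)*(v - 4)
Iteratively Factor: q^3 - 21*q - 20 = (q + 1)*(q^2 - q - 20) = (q + 1)*(q + 4)*(q - 5)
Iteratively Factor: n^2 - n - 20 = (n - 5)*(n + 4)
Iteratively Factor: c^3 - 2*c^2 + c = (c)*(c^2 - 2*c + 1) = c*(c - 1)*(c - 1)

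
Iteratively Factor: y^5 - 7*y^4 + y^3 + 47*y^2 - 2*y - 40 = (y - 5)*(y^4 - 2*y^3 - 9*y^2 + 2*y + 8) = (y - 5)*(y + 2)*(y^3 - 4*y^2 - y + 4) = (y - 5)*(y + 1)*(y + 2)*(y^2 - 5*y + 4) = (y - 5)*(y - 4)*(y + 1)*(y + 2)*(y - 1)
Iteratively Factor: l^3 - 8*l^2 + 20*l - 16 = (l - 2)*(l^2 - 6*l + 8) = (l - 4)*(l - 2)*(l - 2)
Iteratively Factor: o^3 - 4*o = (o - 2)*(o^2 + 2*o) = o*(o - 2)*(o + 2)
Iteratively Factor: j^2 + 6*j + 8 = (j + 4)*(j + 2)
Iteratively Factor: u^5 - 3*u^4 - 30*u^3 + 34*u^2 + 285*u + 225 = (u + 1)*(u^4 - 4*u^3 - 26*u^2 + 60*u + 225) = (u + 1)*(u + 3)*(u^3 - 7*u^2 - 5*u + 75) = (u - 5)*(u + 1)*(u + 3)*(u^2 - 2*u - 15) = (u - 5)^2*(u + 1)*(u + 3)*(u + 3)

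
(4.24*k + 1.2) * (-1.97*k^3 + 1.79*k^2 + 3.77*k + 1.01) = -8.3528*k^4 + 5.2256*k^3 + 18.1328*k^2 + 8.8064*k + 1.212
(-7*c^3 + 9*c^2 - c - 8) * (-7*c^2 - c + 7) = 49*c^5 - 56*c^4 - 51*c^3 + 120*c^2 + c - 56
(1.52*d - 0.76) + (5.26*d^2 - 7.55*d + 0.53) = 5.26*d^2 - 6.03*d - 0.23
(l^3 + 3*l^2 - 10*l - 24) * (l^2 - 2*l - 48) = l^5 + l^4 - 64*l^3 - 148*l^2 + 528*l + 1152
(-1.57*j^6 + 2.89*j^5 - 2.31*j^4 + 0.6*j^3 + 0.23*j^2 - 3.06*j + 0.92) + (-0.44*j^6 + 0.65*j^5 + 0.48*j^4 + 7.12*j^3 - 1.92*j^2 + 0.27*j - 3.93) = -2.01*j^6 + 3.54*j^5 - 1.83*j^4 + 7.72*j^3 - 1.69*j^2 - 2.79*j - 3.01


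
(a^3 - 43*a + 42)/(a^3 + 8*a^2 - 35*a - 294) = (a - 1)/(a + 7)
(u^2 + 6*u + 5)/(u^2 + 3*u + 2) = (u + 5)/(u + 2)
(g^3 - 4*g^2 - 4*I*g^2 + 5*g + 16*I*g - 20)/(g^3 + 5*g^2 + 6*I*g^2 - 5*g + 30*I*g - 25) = (g^2 - g*(4 + 5*I) + 20*I)/(g^2 + 5*g*(1 + I) + 25*I)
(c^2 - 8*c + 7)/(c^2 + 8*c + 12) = (c^2 - 8*c + 7)/(c^2 + 8*c + 12)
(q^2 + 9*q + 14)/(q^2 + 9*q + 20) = (q^2 + 9*q + 14)/(q^2 + 9*q + 20)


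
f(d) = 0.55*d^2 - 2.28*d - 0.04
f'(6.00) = 4.32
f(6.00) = 6.08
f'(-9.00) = -12.18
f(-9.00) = 65.03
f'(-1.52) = -3.95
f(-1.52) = 4.70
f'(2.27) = 0.22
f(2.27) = -2.38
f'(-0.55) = -2.88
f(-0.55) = 1.38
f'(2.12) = 0.05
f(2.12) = -2.40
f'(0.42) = -1.82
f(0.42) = -0.90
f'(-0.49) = -2.82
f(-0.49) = 1.21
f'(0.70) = -1.51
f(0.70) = -1.37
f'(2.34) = 0.29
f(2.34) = -2.36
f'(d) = 1.1*d - 2.28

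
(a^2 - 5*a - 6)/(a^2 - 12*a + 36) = (a + 1)/(a - 6)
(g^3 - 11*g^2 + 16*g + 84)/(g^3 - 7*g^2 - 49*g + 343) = (g^2 - 4*g - 12)/(g^2 - 49)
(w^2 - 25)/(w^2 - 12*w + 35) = (w + 5)/(w - 7)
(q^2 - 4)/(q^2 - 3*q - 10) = (q - 2)/(q - 5)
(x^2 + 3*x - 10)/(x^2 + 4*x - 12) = (x + 5)/(x + 6)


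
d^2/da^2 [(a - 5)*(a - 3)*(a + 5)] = 6*a - 6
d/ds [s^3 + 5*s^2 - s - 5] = 3*s^2 + 10*s - 1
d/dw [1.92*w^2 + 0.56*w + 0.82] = 3.84*w + 0.56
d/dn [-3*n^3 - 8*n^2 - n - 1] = -9*n^2 - 16*n - 1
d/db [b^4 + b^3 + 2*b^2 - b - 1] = 4*b^3 + 3*b^2 + 4*b - 1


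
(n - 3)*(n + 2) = n^2 - n - 6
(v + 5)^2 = v^2 + 10*v + 25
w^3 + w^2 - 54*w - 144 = (w - 8)*(w + 3)*(w + 6)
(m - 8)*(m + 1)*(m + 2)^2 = m^4 - 3*m^3 - 32*m^2 - 60*m - 32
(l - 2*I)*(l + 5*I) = l^2 + 3*I*l + 10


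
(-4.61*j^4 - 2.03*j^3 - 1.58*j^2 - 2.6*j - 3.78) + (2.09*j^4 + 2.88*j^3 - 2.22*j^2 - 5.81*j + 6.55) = -2.52*j^4 + 0.85*j^3 - 3.8*j^2 - 8.41*j + 2.77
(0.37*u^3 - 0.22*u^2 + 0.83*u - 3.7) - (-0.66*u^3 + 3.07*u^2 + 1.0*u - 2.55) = 1.03*u^3 - 3.29*u^2 - 0.17*u - 1.15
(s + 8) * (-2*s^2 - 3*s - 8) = -2*s^3 - 19*s^2 - 32*s - 64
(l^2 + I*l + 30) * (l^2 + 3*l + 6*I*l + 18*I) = l^4 + 3*l^3 + 7*I*l^3 + 24*l^2 + 21*I*l^2 + 72*l + 180*I*l + 540*I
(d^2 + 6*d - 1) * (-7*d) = -7*d^3 - 42*d^2 + 7*d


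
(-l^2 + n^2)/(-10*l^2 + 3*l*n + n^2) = (-l^2 + n^2)/(-10*l^2 + 3*l*n + n^2)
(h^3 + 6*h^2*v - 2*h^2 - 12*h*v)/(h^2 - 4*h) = (h^2 + 6*h*v - 2*h - 12*v)/(h - 4)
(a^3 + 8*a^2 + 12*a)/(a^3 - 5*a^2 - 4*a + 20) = a*(a + 6)/(a^2 - 7*a + 10)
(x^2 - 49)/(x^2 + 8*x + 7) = (x - 7)/(x + 1)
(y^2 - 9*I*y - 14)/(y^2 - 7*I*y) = (y - 2*I)/y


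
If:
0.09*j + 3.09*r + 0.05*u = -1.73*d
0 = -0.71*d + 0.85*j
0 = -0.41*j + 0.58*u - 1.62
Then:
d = 1.69357609069048*u - 4.73033321882515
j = 1.41463414634146*u - 3.95121951219512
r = 2.76345832513432 - 1.00556754371044*u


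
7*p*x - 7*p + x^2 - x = (7*p + x)*(x - 1)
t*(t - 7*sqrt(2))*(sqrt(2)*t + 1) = sqrt(2)*t^3 - 13*t^2 - 7*sqrt(2)*t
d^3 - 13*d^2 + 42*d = d*(d - 7)*(d - 6)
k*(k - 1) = k^2 - k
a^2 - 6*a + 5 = (a - 5)*(a - 1)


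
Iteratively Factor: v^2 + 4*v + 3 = (v + 1)*(v + 3)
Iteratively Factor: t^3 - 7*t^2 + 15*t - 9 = (t - 1)*(t^2 - 6*t + 9) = (t - 3)*(t - 1)*(t - 3)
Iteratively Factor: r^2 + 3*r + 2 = (r + 2)*(r + 1)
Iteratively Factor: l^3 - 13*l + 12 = (l - 1)*(l^2 + l - 12) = (l - 3)*(l - 1)*(l + 4)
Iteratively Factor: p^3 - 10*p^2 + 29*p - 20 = (p - 5)*(p^2 - 5*p + 4) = (p - 5)*(p - 1)*(p - 4)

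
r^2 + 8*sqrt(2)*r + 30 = (r + 3*sqrt(2))*(r + 5*sqrt(2))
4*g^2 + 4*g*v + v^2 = (2*g + v)^2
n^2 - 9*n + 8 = (n - 8)*(n - 1)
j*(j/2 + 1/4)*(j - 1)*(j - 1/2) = j^4/2 - j^3/2 - j^2/8 + j/8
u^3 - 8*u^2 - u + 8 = (u - 8)*(u - 1)*(u + 1)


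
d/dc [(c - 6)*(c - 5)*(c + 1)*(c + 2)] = 4*c^3 - 24*c^2 - 2*c + 68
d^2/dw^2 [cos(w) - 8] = -cos(w)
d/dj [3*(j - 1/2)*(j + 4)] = 6*j + 21/2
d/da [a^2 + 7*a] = 2*a + 7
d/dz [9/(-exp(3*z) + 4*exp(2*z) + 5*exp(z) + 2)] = (27*exp(2*z) - 72*exp(z) - 45)*exp(z)/(-exp(3*z) + 4*exp(2*z) + 5*exp(z) + 2)^2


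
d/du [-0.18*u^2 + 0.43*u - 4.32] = 0.43 - 0.36*u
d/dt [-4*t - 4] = -4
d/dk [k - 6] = 1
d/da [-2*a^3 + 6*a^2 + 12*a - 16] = -6*a^2 + 12*a + 12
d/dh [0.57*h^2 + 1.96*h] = 1.14*h + 1.96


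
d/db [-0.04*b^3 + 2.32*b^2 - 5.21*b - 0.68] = -0.12*b^2 + 4.64*b - 5.21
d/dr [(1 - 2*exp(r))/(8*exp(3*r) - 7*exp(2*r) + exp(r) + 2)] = ((2*exp(r) - 1)*(24*exp(2*r) - 14*exp(r) + 1) - 16*exp(3*r) + 14*exp(2*r) - 2*exp(r) - 4)*exp(r)/(8*exp(3*r) - 7*exp(2*r) + exp(r) + 2)^2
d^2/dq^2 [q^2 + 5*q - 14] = 2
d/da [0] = 0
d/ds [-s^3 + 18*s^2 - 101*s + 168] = -3*s^2 + 36*s - 101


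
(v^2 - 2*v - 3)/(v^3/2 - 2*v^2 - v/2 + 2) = 2*(v - 3)/(v^2 - 5*v + 4)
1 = 1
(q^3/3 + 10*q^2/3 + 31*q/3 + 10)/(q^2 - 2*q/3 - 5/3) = (q^3 + 10*q^2 + 31*q + 30)/(3*q^2 - 2*q - 5)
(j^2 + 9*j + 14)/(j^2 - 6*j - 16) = (j + 7)/(j - 8)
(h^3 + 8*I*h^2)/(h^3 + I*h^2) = (h + 8*I)/(h + I)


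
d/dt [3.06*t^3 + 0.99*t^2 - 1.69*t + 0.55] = 9.18*t^2 + 1.98*t - 1.69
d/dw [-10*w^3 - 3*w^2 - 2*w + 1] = -30*w^2 - 6*w - 2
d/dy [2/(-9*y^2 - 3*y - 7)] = 6*(6*y + 1)/(9*y^2 + 3*y + 7)^2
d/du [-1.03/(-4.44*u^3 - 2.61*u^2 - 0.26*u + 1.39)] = (-13.7196*u^2 - 5.3766*u - 0.2678)/(4.44*u^3 + 2.61*u^2 + 0.26*u - 1.39)^2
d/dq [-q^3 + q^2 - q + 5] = -3*q^2 + 2*q - 1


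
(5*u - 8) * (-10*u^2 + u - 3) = -50*u^3 + 85*u^2 - 23*u + 24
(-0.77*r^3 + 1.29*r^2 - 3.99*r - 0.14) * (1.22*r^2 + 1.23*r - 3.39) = -0.9394*r^5 + 0.6267*r^4 - 0.6708*r^3 - 9.4516*r^2 + 13.3539*r + 0.4746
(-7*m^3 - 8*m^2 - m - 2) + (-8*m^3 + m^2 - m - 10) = -15*m^3 - 7*m^2 - 2*m - 12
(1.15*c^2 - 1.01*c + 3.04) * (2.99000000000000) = 3.4385*c^2 - 3.0199*c + 9.0896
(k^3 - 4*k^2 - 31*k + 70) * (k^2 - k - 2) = k^5 - 5*k^4 - 29*k^3 + 109*k^2 - 8*k - 140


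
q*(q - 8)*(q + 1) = q^3 - 7*q^2 - 8*q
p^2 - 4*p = p*(p - 4)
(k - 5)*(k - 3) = k^2 - 8*k + 15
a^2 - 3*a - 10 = (a - 5)*(a + 2)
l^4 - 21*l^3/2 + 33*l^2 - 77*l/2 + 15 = (l - 6)*(l - 5/2)*(l - 1)^2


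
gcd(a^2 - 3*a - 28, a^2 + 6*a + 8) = a + 4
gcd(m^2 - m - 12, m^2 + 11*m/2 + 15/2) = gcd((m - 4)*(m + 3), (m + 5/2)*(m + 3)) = m + 3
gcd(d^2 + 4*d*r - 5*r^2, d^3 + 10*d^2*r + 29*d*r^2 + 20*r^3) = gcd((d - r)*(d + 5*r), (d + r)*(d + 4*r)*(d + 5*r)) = d + 5*r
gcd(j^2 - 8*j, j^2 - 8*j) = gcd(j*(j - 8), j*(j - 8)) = j^2 - 8*j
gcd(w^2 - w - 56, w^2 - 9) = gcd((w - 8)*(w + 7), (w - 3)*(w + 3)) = 1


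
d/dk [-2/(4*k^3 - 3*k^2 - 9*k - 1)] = 6*(4*k^2 - 2*k - 3)/(-4*k^3 + 3*k^2 + 9*k + 1)^2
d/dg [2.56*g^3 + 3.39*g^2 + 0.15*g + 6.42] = 7.68*g^2 + 6.78*g + 0.15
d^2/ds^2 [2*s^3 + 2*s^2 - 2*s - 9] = 12*s + 4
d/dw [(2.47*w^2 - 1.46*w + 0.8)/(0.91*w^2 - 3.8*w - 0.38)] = (-8.0574*w^2 - 3.3332*w + 3.5948)/(0.8281*w^4 - 6.916*w^3 + 13.7484*w^2 + 2.888*w + 0.1444)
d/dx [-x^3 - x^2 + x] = -3*x^2 - 2*x + 1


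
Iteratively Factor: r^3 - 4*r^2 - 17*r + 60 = (r + 4)*(r^2 - 8*r + 15) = (r - 5)*(r + 4)*(r - 3)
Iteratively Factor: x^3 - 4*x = (x + 2)*(x^2 - 2*x) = (x - 2)*(x + 2)*(x)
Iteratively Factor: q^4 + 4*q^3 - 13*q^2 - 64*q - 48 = (q + 1)*(q^3 + 3*q^2 - 16*q - 48) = (q - 4)*(q + 1)*(q^2 + 7*q + 12) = (q - 4)*(q + 1)*(q + 3)*(q + 4)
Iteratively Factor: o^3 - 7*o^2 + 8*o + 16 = (o + 1)*(o^2 - 8*o + 16) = (o - 4)*(o + 1)*(o - 4)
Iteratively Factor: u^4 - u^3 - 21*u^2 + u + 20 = (u - 1)*(u^3 - 21*u - 20) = (u - 1)*(u + 1)*(u^2 - u - 20) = (u - 1)*(u + 1)*(u + 4)*(u - 5)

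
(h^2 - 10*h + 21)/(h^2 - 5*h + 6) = (h - 7)/(h - 2)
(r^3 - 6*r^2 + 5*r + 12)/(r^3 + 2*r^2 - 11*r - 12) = (r - 4)/(r + 4)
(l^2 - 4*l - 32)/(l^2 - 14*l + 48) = (l + 4)/(l - 6)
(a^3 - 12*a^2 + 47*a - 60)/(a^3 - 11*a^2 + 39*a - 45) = (a - 4)/(a - 3)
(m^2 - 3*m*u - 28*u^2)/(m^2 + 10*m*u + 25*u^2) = (m^2 - 3*m*u - 28*u^2)/(m^2 + 10*m*u + 25*u^2)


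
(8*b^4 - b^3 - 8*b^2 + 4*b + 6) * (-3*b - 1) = -24*b^5 - 5*b^4 + 25*b^3 - 4*b^2 - 22*b - 6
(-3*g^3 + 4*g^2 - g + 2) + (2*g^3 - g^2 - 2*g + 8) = -g^3 + 3*g^2 - 3*g + 10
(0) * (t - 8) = 0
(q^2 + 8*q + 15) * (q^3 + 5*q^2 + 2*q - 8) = q^5 + 13*q^4 + 57*q^3 + 83*q^2 - 34*q - 120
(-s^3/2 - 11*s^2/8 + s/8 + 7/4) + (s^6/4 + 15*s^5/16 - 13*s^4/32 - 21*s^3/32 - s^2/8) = s^6/4 + 15*s^5/16 - 13*s^4/32 - 37*s^3/32 - 3*s^2/2 + s/8 + 7/4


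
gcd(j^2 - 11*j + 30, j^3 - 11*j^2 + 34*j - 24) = j - 6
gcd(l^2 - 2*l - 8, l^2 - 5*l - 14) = l + 2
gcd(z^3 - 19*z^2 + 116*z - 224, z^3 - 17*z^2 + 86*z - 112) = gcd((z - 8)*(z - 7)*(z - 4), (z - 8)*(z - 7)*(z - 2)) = z^2 - 15*z + 56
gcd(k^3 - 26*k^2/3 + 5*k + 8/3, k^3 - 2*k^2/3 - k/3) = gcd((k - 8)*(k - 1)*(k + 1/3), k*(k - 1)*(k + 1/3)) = k^2 - 2*k/3 - 1/3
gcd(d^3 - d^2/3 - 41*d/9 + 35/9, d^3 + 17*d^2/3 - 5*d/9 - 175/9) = d^2 + 2*d/3 - 35/9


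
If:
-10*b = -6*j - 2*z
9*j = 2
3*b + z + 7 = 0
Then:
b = -19/24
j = 2/9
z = -37/8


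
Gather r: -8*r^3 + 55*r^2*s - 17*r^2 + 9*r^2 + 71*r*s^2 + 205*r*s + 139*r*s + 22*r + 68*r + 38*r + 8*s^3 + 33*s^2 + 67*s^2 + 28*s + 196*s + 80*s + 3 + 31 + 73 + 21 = -8*r^3 + r^2*(55*s - 8) + r*(71*s^2 + 344*s + 128) + 8*s^3 + 100*s^2 + 304*s + 128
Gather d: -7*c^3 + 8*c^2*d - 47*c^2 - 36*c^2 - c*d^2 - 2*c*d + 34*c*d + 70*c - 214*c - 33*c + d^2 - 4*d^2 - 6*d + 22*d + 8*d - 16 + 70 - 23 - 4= -7*c^3 - 83*c^2 - 177*c + d^2*(-c - 3) + d*(8*c^2 + 32*c + 24) + 27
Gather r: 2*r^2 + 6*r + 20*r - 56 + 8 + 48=2*r^2 + 26*r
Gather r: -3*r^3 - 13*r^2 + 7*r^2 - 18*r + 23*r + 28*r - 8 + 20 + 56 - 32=-3*r^3 - 6*r^2 + 33*r + 36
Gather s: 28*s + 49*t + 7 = 28*s + 49*t + 7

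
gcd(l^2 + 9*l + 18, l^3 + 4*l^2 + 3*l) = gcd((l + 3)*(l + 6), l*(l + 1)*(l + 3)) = l + 3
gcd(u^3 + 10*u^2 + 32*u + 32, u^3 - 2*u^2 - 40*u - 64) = u^2 + 6*u + 8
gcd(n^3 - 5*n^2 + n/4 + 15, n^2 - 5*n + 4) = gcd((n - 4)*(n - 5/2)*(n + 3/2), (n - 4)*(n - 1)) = n - 4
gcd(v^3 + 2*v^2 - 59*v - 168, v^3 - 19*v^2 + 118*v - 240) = v - 8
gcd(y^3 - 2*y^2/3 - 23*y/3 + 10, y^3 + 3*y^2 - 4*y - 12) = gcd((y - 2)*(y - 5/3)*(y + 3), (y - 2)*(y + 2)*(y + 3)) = y^2 + y - 6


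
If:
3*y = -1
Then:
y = -1/3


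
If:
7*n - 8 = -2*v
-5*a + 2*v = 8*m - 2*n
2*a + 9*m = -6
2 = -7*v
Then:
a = 3180/1421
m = -1654/1421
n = 60/49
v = -2/7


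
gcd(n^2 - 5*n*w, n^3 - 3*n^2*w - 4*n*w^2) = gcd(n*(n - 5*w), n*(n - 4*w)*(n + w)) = n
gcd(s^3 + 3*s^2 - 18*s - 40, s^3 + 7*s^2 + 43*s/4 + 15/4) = s + 5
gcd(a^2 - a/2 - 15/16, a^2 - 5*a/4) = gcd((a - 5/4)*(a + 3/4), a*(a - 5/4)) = a - 5/4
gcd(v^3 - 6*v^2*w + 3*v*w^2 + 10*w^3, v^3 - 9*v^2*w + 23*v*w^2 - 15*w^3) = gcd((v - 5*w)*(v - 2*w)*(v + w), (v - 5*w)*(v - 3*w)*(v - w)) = v - 5*w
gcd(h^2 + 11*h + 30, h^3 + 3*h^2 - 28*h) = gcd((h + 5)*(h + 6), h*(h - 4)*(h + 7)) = 1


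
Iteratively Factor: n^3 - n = (n)*(n^2 - 1) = n*(n + 1)*(n - 1)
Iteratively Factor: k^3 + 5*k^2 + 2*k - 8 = (k + 2)*(k^2 + 3*k - 4) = (k - 1)*(k + 2)*(k + 4)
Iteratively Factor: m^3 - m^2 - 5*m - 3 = (m - 3)*(m^2 + 2*m + 1) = (m - 3)*(m + 1)*(m + 1)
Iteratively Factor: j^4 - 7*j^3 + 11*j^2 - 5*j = (j - 1)*(j^3 - 6*j^2 + 5*j) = (j - 5)*(j - 1)*(j^2 - j) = (j - 5)*(j - 1)^2*(j)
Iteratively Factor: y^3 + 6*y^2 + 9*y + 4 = (y + 1)*(y^2 + 5*y + 4) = (y + 1)*(y + 4)*(y + 1)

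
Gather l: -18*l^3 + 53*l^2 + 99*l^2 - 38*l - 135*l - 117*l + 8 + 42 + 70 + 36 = -18*l^3 + 152*l^2 - 290*l + 156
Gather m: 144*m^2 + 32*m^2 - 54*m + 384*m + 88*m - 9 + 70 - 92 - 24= 176*m^2 + 418*m - 55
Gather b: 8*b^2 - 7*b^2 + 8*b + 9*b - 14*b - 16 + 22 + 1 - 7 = b^2 + 3*b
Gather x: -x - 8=-x - 8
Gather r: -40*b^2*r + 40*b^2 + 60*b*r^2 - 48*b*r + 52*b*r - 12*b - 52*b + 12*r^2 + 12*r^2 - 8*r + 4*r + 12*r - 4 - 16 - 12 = 40*b^2 - 64*b + r^2*(60*b + 24) + r*(-40*b^2 + 4*b + 8) - 32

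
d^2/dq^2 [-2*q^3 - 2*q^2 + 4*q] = -12*q - 4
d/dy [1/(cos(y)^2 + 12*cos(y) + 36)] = 2*sin(y)/(cos(y) + 6)^3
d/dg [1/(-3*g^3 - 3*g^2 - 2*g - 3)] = (9*g^2 + 6*g + 2)/(3*g^3 + 3*g^2 + 2*g + 3)^2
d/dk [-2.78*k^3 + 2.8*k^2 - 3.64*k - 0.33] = -8.34*k^2 + 5.6*k - 3.64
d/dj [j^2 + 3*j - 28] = 2*j + 3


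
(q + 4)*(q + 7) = q^2 + 11*q + 28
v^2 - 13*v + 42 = (v - 7)*(v - 6)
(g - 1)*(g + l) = g^2 + g*l - g - l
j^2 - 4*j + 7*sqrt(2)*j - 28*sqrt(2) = (j - 4)*(j + 7*sqrt(2))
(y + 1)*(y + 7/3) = y^2 + 10*y/3 + 7/3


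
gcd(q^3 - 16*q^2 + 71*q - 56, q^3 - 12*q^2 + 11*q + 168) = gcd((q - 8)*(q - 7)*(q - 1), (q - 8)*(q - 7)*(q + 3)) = q^2 - 15*q + 56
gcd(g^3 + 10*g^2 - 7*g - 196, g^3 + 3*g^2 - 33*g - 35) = g + 7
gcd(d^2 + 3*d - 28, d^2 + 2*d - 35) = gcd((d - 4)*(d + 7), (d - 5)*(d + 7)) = d + 7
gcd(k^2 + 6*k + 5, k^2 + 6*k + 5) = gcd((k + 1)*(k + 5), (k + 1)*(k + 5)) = k^2 + 6*k + 5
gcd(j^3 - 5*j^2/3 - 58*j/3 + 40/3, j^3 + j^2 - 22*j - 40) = j^2 - j - 20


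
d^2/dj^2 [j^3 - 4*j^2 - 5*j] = 6*j - 8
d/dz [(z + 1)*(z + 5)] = 2*z + 6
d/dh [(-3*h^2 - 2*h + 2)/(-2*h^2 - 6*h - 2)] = (7*h^2 + 10*h + 8)/(2*(h^4 + 6*h^3 + 11*h^2 + 6*h + 1))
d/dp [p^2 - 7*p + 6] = 2*p - 7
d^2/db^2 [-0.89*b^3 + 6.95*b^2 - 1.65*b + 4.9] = 13.9 - 5.34*b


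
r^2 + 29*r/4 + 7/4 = (r + 1/4)*(r + 7)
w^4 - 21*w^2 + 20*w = w*(w - 4)*(w - 1)*(w + 5)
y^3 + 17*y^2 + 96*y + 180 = (y + 5)*(y + 6)^2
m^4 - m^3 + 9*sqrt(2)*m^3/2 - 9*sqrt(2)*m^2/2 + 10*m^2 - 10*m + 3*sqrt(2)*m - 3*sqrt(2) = (m - 1)*(m + sqrt(2)/2)*(m + sqrt(2))*(m + 3*sqrt(2))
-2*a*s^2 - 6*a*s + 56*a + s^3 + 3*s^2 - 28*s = (-2*a + s)*(s - 4)*(s + 7)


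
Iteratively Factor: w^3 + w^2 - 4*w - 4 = (w + 2)*(w^2 - w - 2) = (w + 1)*(w + 2)*(w - 2)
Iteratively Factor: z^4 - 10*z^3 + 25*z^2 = (z)*(z^3 - 10*z^2 + 25*z) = z*(z - 5)*(z^2 - 5*z) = z^2*(z - 5)*(z - 5)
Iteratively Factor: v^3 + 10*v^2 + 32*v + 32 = (v + 4)*(v^2 + 6*v + 8) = (v + 4)^2*(v + 2)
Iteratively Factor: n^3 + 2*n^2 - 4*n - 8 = (n - 2)*(n^2 + 4*n + 4) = (n - 2)*(n + 2)*(n + 2)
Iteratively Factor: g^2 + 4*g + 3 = (g + 1)*(g + 3)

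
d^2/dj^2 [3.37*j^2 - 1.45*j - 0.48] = 6.74000000000000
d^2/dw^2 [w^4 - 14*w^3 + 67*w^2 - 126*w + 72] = 12*w^2 - 84*w + 134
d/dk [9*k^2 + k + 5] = 18*k + 1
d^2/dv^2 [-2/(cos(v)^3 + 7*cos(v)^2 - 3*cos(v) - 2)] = 16*(9*(1 - cos(2*v))^3 - 154*(1 - cos(2*v))^2*cos(v) - 410*(1 - cos(2*v))^2 - 230*cos(v) - 688*cos(2*v) + 6*cos(3*v) + 1248)/(9*cos(v) - 14*cos(2*v) - cos(3*v) - 6)^3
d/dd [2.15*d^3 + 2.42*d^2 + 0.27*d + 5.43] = 6.45*d^2 + 4.84*d + 0.27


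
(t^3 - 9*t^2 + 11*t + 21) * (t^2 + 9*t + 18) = t^5 - 52*t^3 - 42*t^2 + 387*t + 378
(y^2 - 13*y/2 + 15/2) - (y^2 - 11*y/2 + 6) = 3/2 - y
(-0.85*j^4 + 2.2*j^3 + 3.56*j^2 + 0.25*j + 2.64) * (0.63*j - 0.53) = -0.5355*j^5 + 1.8365*j^4 + 1.0768*j^3 - 1.7293*j^2 + 1.5307*j - 1.3992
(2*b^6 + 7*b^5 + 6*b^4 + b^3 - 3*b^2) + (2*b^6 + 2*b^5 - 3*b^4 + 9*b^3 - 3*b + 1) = 4*b^6 + 9*b^5 + 3*b^4 + 10*b^3 - 3*b^2 - 3*b + 1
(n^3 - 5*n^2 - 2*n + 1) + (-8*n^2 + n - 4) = n^3 - 13*n^2 - n - 3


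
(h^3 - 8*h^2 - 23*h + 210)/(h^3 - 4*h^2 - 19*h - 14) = (h^2 - h - 30)/(h^2 + 3*h + 2)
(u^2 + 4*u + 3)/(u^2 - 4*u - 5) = (u + 3)/(u - 5)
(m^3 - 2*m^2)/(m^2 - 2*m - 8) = m^2*(2 - m)/(-m^2 + 2*m + 8)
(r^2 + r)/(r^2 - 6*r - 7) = r/(r - 7)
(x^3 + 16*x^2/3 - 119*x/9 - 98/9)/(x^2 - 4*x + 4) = (9*x^3 + 48*x^2 - 119*x - 98)/(9*(x^2 - 4*x + 4))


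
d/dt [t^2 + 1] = 2*t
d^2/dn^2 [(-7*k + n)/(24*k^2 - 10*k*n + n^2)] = 2*(-4*(5*k - n)^2*(7*k - n) + (17*k - 3*n)*(24*k^2 - 10*k*n + n^2))/(24*k^2 - 10*k*n + n^2)^3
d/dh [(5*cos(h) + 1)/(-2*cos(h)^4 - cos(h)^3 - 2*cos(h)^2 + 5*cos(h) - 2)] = (-15*(1 - cos(2*h))^2 - 35*cos(h) - 73*cos(2*h) - 9*cos(3*h) + 17)*sin(h)/(2*(2*cos(h)^4 + cos(h)^3 + 2*cos(h)^2 - 5*cos(h) + 2)^2)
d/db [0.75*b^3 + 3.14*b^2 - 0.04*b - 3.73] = 2.25*b^2 + 6.28*b - 0.04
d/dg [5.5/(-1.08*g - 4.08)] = 5.94/(1.08*g + 4.08)^2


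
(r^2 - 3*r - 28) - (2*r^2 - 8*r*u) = -r^2 + 8*r*u - 3*r - 28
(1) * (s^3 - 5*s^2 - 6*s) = s^3 - 5*s^2 - 6*s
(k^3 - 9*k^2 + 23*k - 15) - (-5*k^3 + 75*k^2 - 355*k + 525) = 6*k^3 - 84*k^2 + 378*k - 540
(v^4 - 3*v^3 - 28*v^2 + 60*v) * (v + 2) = v^5 - v^4 - 34*v^3 + 4*v^2 + 120*v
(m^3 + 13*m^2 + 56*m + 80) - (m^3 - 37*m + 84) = 13*m^2 + 93*m - 4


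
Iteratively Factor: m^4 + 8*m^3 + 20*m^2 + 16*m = (m + 2)*(m^3 + 6*m^2 + 8*m) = m*(m + 2)*(m^2 + 6*m + 8) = m*(m + 2)*(m + 4)*(m + 2)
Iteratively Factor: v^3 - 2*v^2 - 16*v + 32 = (v - 2)*(v^2 - 16) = (v - 4)*(v - 2)*(v + 4)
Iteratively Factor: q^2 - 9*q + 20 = (q - 4)*(q - 5)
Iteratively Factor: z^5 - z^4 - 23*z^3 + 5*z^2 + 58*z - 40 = (z - 1)*(z^4 - 23*z^2 - 18*z + 40) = (z - 5)*(z - 1)*(z^3 + 5*z^2 + 2*z - 8) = (z - 5)*(z - 1)^2*(z^2 + 6*z + 8) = (z - 5)*(z - 1)^2*(z + 2)*(z + 4)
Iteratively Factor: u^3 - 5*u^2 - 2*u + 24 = (u - 3)*(u^2 - 2*u - 8) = (u - 3)*(u + 2)*(u - 4)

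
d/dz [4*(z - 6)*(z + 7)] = 8*z + 4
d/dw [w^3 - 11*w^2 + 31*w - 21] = 3*w^2 - 22*w + 31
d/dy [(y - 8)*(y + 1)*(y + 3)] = 3*y^2 - 8*y - 29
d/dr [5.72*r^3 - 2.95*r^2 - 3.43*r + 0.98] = 17.16*r^2 - 5.9*r - 3.43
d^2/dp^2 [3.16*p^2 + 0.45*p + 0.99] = 6.32000000000000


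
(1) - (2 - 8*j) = 8*j - 1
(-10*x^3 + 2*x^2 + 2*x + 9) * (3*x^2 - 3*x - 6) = -30*x^5 + 36*x^4 + 60*x^3 + 9*x^2 - 39*x - 54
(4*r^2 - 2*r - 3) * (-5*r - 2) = -20*r^3 + 2*r^2 + 19*r + 6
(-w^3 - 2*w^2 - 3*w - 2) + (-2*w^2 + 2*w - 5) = -w^3 - 4*w^2 - w - 7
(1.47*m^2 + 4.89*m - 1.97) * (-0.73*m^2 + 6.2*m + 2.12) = -1.0731*m^4 + 5.5443*m^3 + 34.8725*m^2 - 1.8472*m - 4.1764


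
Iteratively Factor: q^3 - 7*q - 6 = (q + 1)*(q^2 - q - 6) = (q - 3)*(q + 1)*(q + 2)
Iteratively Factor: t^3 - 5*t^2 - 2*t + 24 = (t - 3)*(t^2 - 2*t - 8) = (t - 4)*(t - 3)*(t + 2)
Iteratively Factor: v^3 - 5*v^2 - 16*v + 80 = (v - 4)*(v^2 - v - 20) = (v - 4)*(v + 4)*(v - 5)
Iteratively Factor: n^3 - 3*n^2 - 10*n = (n)*(n^2 - 3*n - 10) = n*(n + 2)*(n - 5)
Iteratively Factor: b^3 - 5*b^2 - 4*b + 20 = (b - 2)*(b^2 - 3*b - 10) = (b - 5)*(b - 2)*(b + 2)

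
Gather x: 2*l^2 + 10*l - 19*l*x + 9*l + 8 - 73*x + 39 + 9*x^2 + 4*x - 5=2*l^2 + 19*l + 9*x^2 + x*(-19*l - 69) + 42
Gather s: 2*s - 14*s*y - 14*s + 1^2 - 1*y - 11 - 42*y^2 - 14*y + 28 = s*(-14*y - 12) - 42*y^2 - 15*y + 18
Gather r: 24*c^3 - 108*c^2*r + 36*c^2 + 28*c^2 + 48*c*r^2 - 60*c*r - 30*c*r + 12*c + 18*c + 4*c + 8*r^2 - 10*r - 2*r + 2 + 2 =24*c^3 + 64*c^2 + 34*c + r^2*(48*c + 8) + r*(-108*c^2 - 90*c - 12) + 4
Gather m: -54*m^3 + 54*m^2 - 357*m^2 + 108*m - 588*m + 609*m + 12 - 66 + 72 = -54*m^3 - 303*m^2 + 129*m + 18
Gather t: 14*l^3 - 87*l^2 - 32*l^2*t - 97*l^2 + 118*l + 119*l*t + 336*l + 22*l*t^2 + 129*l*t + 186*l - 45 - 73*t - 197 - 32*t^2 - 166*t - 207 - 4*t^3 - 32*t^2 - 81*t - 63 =14*l^3 - 184*l^2 + 640*l - 4*t^3 + t^2*(22*l - 64) + t*(-32*l^2 + 248*l - 320) - 512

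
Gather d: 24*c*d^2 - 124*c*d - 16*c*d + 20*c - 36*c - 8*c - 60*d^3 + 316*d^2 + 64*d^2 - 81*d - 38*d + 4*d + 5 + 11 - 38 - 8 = -24*c - 60*d^3 + d^2*(24*c + 380) + d*(-140*c - 115) - 30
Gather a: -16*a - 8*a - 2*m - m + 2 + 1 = -24*a - 3*m + 3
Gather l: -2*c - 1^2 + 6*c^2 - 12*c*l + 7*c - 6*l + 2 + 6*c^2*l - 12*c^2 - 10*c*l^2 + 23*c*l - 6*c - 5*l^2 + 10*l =-6*c^2 - c + l^2*(-10*c - 5) + l*(6*c^2 + 11*c + 4) + 1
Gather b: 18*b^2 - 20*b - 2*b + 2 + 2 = 18*b^2 - 22*b + 4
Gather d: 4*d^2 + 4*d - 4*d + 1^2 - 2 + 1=4*d^2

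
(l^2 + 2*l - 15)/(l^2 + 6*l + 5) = (l - 3)/(l + 1)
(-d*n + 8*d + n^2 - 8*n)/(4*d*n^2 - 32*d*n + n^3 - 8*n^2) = (-d + n)/(n*(4*d + n))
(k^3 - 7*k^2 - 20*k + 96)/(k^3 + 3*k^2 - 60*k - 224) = (k - 3)/(k + 7)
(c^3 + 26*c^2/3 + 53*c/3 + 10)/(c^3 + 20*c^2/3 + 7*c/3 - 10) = (c + 1)/(c - 1)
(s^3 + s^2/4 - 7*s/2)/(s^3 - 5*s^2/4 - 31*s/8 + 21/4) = 2*s/(2*s - 3)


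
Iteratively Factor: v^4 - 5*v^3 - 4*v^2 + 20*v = (v)*(v^3 - 5*v^2 - 4*v + 20) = v*(v + 2)*(v^2 - 7*v + 10) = v*(v - 5)*(v + 2)*(v - 2)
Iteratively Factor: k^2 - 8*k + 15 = (k - 5)*(k - 3)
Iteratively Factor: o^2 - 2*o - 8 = (o - 4)*(o + 2)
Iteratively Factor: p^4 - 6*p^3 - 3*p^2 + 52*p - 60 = (p - 2)*(p^3 - 4*p^2 - 11*p + 30) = (p - 5)*(p - 2)*(p^2 + p - 6) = (p - 5)*(p - 2)^2*(p + 3)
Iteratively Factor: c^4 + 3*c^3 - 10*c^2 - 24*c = (c)*(c^3 + 3*c^2 - 10*c - 24) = c*(c - 3)*(c^2 + 6*c + 8) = c*(c - 3)*(c + 4)*(c + 2)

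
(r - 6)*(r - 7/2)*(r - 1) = r^3 - 21*r^2/2 + 61*r/2 - 21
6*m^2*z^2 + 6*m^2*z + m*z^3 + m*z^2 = z*(6*m + z)*(m*z + m)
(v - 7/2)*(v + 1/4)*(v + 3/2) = v^3 - 7*v^2/4 - 23*v/4 - 21/16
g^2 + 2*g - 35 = (g - 5)*(g + 7)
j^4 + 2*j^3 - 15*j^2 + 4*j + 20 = (j - 2)^2*(j + 1)*(j + 5)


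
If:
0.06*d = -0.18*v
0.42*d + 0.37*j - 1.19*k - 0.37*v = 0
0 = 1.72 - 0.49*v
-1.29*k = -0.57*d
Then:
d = -10.53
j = 0.50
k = -4.65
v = 3.51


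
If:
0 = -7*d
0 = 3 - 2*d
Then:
No Solution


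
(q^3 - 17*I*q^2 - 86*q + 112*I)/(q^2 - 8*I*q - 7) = (q^2 - 10*I*q - 16)/(q - I)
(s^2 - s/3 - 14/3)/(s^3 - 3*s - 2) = (-3*s^2 + s + 14)/(3*(-s^3 + 3*s + 2))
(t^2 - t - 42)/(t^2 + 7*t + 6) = (t - 7)/(t + 1)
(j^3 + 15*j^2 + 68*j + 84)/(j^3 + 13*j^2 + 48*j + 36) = (j^2 + 9*j + 14)/(j^2 + 7*j + 6)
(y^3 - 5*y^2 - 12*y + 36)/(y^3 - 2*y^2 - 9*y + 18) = (y - 6)/(y - 3)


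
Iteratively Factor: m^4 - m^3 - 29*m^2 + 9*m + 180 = (m + 3)*(m^3 - 4*m^2 - 17*m + 60) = (m + 3)*(m + 4)*(m^2 - 8*m + 15) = (m - 5)*(m + 3)*(m + 4)*(m - 3)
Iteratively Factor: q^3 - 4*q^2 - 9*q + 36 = (q - 3)*(q^2 - q - 12) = (q - 4)*(q - 3)*(q + 3)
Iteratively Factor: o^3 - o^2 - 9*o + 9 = (o + 3)*(o^2 - 4*o + 3) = (o - 1)*(o + 3)*(o - 3)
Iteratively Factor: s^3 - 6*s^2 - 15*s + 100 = (s + 4)*(s^2 - 10*s + 25) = (s - 5)*(s + 4)*(s - 5)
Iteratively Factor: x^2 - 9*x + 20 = (x - 5)*(x - 4)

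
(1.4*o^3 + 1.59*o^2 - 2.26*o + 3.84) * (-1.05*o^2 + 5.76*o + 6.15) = -1.47*o^5 + 6.3945*o^4 + 20.1414*o^3 - 7.2711*o^2 + 8.2194*o + 23.616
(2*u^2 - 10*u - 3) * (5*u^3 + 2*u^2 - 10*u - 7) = 10*u^5 - 46*u^4 - 55*u^3 + 80*u^2 + 100*u + 21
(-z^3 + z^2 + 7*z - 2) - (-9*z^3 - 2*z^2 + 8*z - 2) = 8*z^3 + 3*z^2 - z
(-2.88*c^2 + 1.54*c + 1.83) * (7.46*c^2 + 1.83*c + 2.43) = -21.4848*c^4 + 6.218*c^3 + 9.4716*c^2 + 7.0911*c + 4.4469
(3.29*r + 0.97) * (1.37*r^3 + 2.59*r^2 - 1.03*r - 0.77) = 4.5073*r^4 + 9.85*r^3 - 0.8764*r^2 - 3.5324*r - 0.7469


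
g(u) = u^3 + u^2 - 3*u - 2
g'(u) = 3*u^2 + 2*u - 3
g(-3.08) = -12.49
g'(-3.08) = 19.30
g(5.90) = 220.49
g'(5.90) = 113.23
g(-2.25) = -1.58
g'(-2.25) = 7.69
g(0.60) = -3.22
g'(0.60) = -0.72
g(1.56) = -0.45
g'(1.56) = 7.42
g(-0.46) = -0.51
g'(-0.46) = -3.29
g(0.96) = -3.07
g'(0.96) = 1.68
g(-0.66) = 0.13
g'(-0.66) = -3.01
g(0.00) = -2.00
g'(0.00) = -3.00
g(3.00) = 25.00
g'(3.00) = 30.00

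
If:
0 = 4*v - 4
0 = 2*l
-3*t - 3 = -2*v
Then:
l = 0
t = -1/3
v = 1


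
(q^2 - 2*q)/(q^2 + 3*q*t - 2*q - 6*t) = q/(q + 3*t)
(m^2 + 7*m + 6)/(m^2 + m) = (m + 6)/m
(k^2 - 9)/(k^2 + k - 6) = (k - 3)/(k - 2)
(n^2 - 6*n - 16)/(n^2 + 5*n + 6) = (n - 8)/(n + 3)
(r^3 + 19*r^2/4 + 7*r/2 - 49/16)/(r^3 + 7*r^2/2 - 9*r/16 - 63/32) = 2*(8*r^2 + 10*r - 7)/(16*r^2 - 9)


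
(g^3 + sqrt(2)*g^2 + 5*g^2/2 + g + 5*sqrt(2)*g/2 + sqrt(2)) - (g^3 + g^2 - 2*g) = sqrt(2)*g^2 + 3*g^2/2 + 3*g + 5*sqrt(2)*g/2 + sqrt(2)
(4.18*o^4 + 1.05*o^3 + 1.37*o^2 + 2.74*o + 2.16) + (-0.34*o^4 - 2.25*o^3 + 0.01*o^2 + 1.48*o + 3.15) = 3.84*o^4 - 1.2*o^3 + 1.38*o^2 + 4.22*o + 5.31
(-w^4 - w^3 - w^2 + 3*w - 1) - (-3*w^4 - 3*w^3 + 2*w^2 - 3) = 2*w^4 + 2*w^3 - 3*w^2 + 3*w + 2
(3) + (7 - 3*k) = 10 - 3*k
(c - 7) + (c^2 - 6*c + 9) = c^2 - 5*c + 2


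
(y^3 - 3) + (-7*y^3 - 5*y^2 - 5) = -6*y^3 - 5*y^2 - 8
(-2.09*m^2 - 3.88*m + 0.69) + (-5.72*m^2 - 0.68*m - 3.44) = -7.81*m^2 - 4.56*m - 2.75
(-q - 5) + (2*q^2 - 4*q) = 2*q^2 - 5*q - 5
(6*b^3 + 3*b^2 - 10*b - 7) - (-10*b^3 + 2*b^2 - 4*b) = 16*b^3 + b^2 - 6*b - 7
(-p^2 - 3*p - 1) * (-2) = 2*p^2 + 6*p + 2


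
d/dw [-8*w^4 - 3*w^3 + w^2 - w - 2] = -32*w^3 - 9*w^2 + 2*w - 1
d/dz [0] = 0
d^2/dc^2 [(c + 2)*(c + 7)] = 2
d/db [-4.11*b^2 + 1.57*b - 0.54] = 1.57 - 8.22*b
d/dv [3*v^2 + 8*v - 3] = 6*v + 8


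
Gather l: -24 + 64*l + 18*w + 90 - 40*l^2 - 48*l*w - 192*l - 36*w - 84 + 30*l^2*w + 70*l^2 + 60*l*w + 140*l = l^2*(30*w + 30) + l*(12*w + 12) - 18*w - 18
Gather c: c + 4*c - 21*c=-16*c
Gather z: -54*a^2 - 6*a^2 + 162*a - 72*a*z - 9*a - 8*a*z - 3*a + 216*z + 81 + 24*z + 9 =-60*a^2 + 150*a + z*(240 - 80*a) + 90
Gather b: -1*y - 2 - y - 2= -2*y - 4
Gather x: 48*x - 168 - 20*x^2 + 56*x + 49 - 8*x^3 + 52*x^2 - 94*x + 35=-8*x^3 + 32*x^2 + 10*x - 84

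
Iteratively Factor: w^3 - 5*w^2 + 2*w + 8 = (w - 2)*(w^2 - 3*w - 4) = (w - 2)*(w + 1)*(w - 4)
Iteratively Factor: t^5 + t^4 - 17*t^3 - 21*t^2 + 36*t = (t + 3)*(t^4 - 2*t^3 - 11*t^2 + 12*t) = t*(t + 3)*(t^3 - 2*t^2 - 11*t + 12) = t*(t - 4)*(t + 3)*(t^2 + 2*t - 3) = t*(t - 4)*(t + 3)^2*(t - 1)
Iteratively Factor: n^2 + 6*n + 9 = (n + 3)*(n + 3)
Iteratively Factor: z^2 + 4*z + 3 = (z + 3)*(z + 1)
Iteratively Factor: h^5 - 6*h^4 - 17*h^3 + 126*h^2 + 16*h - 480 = (h + 4)*(h^4 - 10*h^3 + 23*h^2 + 34*h - 120) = (h + 2)*(h + 4)*(h^3 - 12*h^2 + 47*h - 60) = (h - 5)*(h + 2)*(h + 4)*(h^2 - 7*h + 12) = (h - 5)*(h - 4)*(h + 2)*(h + 4)*(h - 3)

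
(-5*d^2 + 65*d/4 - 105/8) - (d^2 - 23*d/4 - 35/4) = -6*d^2 + 22*d - 35/8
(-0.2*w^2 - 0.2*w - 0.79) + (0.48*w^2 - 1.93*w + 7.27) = 0.28*w^2 - 2.13*w + 6.48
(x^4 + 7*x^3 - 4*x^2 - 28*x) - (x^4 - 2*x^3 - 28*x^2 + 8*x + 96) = 9*x^3 + 24*x^2 - 36*x - 96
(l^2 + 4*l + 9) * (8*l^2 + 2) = 8*l^4 + 32*l^3 + 74*l^2 + 8*l + 18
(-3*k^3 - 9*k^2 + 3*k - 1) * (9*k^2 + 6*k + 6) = -27*k^5 - 99*k^4 - 45*k^3 - 45*k^2 + 12*k - 6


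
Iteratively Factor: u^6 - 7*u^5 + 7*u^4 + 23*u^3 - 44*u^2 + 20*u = (u - 2)*(u^5 - 5*u^4 - 3*u^3 + 17*u^2 - 10*u) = (u - 2)*(u + 2)*(u^4 - 7*u^3 + 11*u^2 - 5*u) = (u - 2)*(u - 1)*(u + 2)*(u^3 - 6*u^2 + 5*u) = (u - 2)*(u - 1)^2*(u + 2)*(u^2 - 5*u) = u*(u - 2)*(u - 1)^2*(u + 2)*(u - 5)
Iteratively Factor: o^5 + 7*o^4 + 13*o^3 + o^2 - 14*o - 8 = (o + 2)*(o^4 + 5*o^3 + 3*o^2 - 5*o - 4) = (o + 2)*(o + 4)*(o^3 + o^2 - o - 1) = (o + 1)*(o + 2)*(o + 4)*(o^2 - 1) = (o + 1)^2*(o + 2)*(o + 4)*(o - 1)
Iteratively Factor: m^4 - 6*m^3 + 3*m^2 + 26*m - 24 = (m + 2)*(m^3 - 8*m^2 + 19*m - 12) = (m - 1)*(m + 2)*(m^2 - 7*m + 12) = (m - 4)*(m - 1)*(m + 2)*(m - 3)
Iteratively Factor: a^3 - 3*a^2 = (a)*(a^2 - 3*a) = a^2*(a - 3)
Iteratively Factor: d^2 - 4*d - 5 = (d - 5)*(d + 1)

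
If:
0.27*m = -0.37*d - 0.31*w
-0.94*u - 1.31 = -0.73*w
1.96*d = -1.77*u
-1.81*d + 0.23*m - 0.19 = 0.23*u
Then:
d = -0.44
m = -2.18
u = 0.49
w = 2.43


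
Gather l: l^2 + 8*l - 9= l^2 + 8*l - 9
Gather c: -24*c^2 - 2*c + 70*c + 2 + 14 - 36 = -24*c^2 + 68*c - 20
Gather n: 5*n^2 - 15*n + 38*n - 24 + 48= 5*n^2 + 23*n + 24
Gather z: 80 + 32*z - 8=32*z + 72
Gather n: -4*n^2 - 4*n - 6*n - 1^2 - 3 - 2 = -4*n^2 - 10*n - 6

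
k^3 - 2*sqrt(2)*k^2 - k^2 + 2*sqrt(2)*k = k*(k - 1)*(k - 2*sqrt(2))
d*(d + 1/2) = d^2 + d/2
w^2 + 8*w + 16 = (w + 4)^2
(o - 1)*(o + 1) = o^2 - 1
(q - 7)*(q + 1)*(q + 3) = q^3 - 3*q^2 - 25*q - 21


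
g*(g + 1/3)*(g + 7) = g^3 + 22*g^2/3 + 7*g/3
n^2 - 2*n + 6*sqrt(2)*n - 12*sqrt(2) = (n - 2)*(n + 6*sqrt(2))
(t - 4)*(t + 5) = t^2 + t - 20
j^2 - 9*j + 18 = (j - 6)*(j - 3)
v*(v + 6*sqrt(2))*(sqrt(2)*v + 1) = sqrt(2)*v^3 + 13*v^2 + 6*sqrt(2)*v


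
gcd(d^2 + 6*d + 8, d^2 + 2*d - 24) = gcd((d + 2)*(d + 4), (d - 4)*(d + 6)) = 1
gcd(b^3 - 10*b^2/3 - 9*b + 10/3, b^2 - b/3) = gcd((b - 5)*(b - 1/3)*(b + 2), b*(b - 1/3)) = b - 1/3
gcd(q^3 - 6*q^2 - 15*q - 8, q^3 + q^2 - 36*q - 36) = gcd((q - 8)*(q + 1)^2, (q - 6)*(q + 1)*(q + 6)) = q + 1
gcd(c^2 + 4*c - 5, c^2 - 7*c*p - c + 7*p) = c - 1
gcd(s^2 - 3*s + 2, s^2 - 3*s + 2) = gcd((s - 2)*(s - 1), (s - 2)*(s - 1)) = s^2 - 3*s + 2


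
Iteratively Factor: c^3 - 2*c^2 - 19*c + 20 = (c - 5)*(c^2 + 3*c - 4) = (c - 5)*(c + 4)*(c - 1)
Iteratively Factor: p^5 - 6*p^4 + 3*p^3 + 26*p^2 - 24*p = (p + 2)*(p^4 - 8*p^3 + 19*p^2 - 12*p) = (p - 4)*(p + 2)*(p^3 - 4*p^2 + 3*p) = p*(p - 4)*(p + 2)*(p^2 - 4*p + 3) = p*(p - 4)*(p - 3)*(p + 2)*(p - 1)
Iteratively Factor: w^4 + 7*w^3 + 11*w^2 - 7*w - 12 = (w + 3)*(w^3 + 4*w^2 - w - 4) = (w - 1)*(w + 3)*(w^2 + 5*w + 4) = (w - 1)*(w + 3)*(w + 4)*(w + 1)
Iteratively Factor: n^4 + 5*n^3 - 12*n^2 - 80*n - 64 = (n + 4)*(n^3 + n^2 - 16*n - 16) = (n - 4)*(n + 4)*(n^2 + 5*n + 4) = (n - 4)*(n + 4)^2*(n + 1)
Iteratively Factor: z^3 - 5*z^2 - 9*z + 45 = (z + 3)*(z^2 - 8*z + 15) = (z - 3)*(z + 3)*(z - 5)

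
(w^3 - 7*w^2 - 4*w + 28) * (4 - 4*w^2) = -4*w^5 + 28*w^4 + 20*w^3 - 140*w^2 - 16*w + 112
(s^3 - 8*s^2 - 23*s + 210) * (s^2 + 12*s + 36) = s^5 + 4*s^4 - 83*s^3 - 354*s^2 + 1692*s + 7560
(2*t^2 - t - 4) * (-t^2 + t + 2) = -2*t^4 + 3*t^3 + 7*t^2 - 6*t - 8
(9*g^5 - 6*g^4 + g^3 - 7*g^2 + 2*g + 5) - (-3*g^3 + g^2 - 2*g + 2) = 9*g^5 - 6*g^4 + 4*g^3 - 8*g^2 + 4*g + 3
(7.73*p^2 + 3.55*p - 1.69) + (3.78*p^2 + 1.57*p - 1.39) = 11.51*p^2 + 5.12*p - 3.08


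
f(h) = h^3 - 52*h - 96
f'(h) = 3*h^2 - 52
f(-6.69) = -47.54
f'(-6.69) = 82.27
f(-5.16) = 34.93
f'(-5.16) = 27.88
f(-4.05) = 48.17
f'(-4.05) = -2.79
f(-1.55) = -19.12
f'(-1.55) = -44.79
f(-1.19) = -35.81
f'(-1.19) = -47.75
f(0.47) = -120.34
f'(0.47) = -51.34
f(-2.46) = 17.03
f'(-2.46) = -33.85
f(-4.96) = 39.90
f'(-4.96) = 21.80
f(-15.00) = -2691.00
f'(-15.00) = 623.00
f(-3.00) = 33.00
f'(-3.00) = -25.00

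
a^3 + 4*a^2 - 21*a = a*(a - 3)*(a + 7)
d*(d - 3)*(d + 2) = d^3 - d^2 - 6*d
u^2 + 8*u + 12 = (u + 2)*(u + 6)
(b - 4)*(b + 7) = b^2 + 3*b - 28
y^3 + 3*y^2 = y^2*(y + 3)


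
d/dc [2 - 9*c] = -9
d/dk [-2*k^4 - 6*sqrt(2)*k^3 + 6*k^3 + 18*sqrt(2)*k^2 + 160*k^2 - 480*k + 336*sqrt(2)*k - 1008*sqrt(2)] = -8*k^3 - 18*sqrt(2)*k^2 + 18*k^2 + 36*sqrt(2)*k + 320*k - 480 + 336*sqrt(2)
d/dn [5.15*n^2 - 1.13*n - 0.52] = 10.3*n - 1.13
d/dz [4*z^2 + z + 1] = 8*z + 1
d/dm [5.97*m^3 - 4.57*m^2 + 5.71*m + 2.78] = 17.91*m^2 - 9.14*m + 5.71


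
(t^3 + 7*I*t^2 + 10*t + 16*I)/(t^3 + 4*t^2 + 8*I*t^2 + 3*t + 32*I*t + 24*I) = (t^2 - I*t + 2)/(t^2 + 4*t + 3)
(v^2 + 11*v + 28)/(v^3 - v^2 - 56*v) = (v + 4)/(v*(v - 8))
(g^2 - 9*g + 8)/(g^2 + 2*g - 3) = (g - 8)/(g + 3)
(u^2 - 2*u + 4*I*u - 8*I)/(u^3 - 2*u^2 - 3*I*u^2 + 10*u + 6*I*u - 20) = (u + 4*I)/(u^2 - 3*I*u + 10)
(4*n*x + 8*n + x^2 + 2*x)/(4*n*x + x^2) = (x + 2)/x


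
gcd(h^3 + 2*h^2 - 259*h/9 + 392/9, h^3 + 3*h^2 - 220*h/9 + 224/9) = h^2 + 13*h/3 - 56/3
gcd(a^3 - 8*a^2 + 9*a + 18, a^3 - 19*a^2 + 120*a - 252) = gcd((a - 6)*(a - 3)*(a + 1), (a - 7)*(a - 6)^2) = a - 6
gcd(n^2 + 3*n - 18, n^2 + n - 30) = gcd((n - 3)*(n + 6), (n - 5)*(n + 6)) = n + 6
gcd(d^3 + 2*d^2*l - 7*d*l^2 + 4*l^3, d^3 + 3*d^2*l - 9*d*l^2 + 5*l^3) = d^2 - 2*d*l + l^2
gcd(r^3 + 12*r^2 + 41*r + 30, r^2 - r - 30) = r + 5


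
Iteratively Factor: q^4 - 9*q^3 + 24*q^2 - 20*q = (q - 2)*(q^3 - 7*q^2 + 10*q) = q*(q - 2)*(q^2 - 7*q + 10) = q*(q - 2)^2*(q - 5)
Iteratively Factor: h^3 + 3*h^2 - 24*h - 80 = (h + 4)*(h^2 - h - 20) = (h - 5)*(h + 4)*(h + 4)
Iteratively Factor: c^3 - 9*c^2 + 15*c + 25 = (c - 5)*(c^2 - 4*c - 5) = (c - 5)*(c + 1)*(c - 5)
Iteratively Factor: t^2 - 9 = (t + 3)*(t - 3)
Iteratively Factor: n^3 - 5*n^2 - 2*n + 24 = (n - 3)*(n^2 - 2*n - 8) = (n - 4)*(n - 3)*(n + 2)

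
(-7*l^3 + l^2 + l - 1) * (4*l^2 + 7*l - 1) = -28*l^5 - 45*l^4 + 18*l^3 + 2*l^2 - 8*l + 1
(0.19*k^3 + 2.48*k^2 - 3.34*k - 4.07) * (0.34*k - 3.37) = 0.0646*k^4 + 0.2029*k^3 - 9.4932*k^2 + 9.872*k + 13.7159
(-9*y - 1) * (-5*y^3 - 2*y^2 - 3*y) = 45*y^4 + 23*y^3 + 29*y^2 + 3*y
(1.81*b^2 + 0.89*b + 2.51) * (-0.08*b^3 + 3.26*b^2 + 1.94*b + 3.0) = -0.1448*b^5 + 5.8294*b^4 + 6.212*b^3 + 15.3392*b^2 + 7.5394*b + 7.53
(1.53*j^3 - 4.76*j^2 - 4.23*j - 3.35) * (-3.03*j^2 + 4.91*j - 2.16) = -4.6359*j^5 + 21.9351*j^4 - 13.8595*j^3 - 0.337200000000001*j^2 - 7.3117*j + 7.236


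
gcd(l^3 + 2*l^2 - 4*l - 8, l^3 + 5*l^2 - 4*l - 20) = l^2 - 4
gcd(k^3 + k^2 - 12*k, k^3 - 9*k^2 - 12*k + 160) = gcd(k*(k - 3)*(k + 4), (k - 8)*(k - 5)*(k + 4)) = k + 4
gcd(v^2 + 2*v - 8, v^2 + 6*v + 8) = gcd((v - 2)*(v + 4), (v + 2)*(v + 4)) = v + 4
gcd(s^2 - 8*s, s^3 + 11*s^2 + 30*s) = s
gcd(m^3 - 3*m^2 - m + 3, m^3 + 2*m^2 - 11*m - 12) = m^2 - 2*m - 3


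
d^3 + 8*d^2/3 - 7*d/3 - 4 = (d - 4/3)*(d + 1)*(d + 3)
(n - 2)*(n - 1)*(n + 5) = n^3 + 2*n^2 - 13*n + 10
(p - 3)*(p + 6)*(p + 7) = p^3 + 10*p^2 + 3*p - 126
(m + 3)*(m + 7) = m^2 + 10*m + 21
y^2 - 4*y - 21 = (y - 7)*(y + 3)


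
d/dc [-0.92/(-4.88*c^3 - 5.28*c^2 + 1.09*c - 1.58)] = (-13.4688*c^2 - 9.7152*c + 1.0028)/(4.88*c^3 + 5.28*c^2 - 1.09*c + 1.58)^2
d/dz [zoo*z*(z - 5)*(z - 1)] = zoo*(z^2 + z + 1)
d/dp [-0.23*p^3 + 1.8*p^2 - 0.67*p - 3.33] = -0.69*p^2 + 3.6*p - 0.67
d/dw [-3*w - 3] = -3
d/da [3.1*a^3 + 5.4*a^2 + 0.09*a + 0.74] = 9.3*a^2 + 10.8*a + 0.09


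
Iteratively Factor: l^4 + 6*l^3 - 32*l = (l + 4)*(l^3 + 2*l^2 - 8*l) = (l - 2)*(l + 4)*(l^2 + 4*l) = (l - 2)*(l + 4)^2*(l)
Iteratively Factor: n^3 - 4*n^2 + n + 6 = (n + 1)*(n^2 - 5*n + 6) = (n - 3)*(n + 1)*(n - 2)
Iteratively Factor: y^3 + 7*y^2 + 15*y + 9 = (y + 3)*(y^2 + 4*y + 3) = (y + 3)^2*(y + 1)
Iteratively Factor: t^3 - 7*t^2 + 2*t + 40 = (t + 2)*(t^2 - 9*t + 20) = (t - 4)*(t + 2)*(t - 5)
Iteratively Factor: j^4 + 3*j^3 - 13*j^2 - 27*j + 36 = (j + 3)*(j^3 - 13*j + 12) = (j + 3)*(j + 4)*(j^2 - 4*j + 3) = (j - 1)*(j + 3)*(j + 4)*(j - 3)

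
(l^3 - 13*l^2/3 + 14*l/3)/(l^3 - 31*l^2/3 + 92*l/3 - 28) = l/(l - 6)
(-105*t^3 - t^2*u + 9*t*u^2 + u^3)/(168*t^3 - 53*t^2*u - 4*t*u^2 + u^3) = (-5*t - u)/(8*t - u)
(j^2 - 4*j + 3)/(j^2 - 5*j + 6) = (j - 1)/(j - 2)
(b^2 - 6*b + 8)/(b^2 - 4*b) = (b - 2)/b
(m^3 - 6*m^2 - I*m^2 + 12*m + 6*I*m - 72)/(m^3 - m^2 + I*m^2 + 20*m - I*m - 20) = (m^2 + 3*m*(-2 + I) - 18*I)/(m^2 + m*(-1 + 5*I) - 5*I)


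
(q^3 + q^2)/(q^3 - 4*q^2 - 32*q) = q*(q + 1)/(q^2 - 4*q - 32)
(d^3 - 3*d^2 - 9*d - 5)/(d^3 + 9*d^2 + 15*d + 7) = (d - 5)/(d + 7)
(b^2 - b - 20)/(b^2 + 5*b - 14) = (b^2 - b - 20)/(b^2 + 5*b - 14)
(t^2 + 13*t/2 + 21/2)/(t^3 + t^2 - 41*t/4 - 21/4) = 2*(t + 3)/(2*t^2 - 5*t - 3)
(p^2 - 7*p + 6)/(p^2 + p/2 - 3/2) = 2*(p - 6)/(2*p + 3)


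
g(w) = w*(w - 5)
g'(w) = 2*w - 5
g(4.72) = -1.32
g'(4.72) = 4.44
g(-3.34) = 27.86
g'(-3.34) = -11.68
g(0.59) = -2.60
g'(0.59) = -3.82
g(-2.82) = 22.05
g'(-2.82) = -10.64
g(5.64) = 3.61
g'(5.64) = 6.28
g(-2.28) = 16.60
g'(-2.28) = -9.56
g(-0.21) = 1.09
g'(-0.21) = -5.42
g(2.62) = -6.24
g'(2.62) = 0.24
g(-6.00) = 66.00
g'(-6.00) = -17.00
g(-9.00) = 126.00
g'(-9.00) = -23.00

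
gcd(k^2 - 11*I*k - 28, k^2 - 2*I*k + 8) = k - 4*I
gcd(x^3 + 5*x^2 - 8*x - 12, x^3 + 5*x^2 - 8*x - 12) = x^3 + 5*x^2 - 8*x - 12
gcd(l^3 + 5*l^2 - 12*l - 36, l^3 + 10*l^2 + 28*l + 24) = l^2 + 8*l + 12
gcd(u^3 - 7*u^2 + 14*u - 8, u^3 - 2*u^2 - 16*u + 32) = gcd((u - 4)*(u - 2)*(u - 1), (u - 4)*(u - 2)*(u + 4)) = u^2 - 6*u + 8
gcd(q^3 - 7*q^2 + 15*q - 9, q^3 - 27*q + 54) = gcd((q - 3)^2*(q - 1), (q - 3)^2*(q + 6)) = q^2 - 6*q + 9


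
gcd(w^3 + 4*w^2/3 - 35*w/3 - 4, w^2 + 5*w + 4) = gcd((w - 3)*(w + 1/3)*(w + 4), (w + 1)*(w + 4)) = w + 4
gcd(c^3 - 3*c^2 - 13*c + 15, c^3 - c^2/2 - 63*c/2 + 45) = c - 5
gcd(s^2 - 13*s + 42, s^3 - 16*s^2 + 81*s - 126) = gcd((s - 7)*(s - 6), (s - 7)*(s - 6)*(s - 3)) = s^2 - 13*s + 42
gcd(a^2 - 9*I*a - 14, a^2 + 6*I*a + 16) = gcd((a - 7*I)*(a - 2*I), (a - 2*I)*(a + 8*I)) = a - 2*I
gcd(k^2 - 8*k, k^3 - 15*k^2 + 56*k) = k^2 - 8*k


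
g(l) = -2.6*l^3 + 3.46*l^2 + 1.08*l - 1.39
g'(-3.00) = -89.88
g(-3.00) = 96.71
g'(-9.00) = -693.00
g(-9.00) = 2164.55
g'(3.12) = -53.26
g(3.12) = -43.30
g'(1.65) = -8.74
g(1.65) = -1.87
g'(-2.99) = -89.34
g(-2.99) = 95.81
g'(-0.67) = -7.06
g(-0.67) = 0.22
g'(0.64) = 2.31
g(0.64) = 0.04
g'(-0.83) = -10.04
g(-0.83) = 1.58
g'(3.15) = -54.52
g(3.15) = -44.92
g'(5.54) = -199.98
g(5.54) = -331.30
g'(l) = -7.8*l^2 + 6.92*l + 1.08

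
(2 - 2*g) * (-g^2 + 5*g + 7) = 2*g^3 - 12*g^2 - 4*g + 14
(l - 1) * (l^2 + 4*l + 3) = l^3 + 3*l^2 - l - 3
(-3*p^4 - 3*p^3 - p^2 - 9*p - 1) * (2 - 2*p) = 6*p^5 - 4*p^3 + 16*p^2 - 16*p - 2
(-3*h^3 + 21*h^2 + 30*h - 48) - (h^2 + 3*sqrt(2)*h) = -3*h^3 + 20*h^2 - 3*sqrt(2)*h + 30*h - 48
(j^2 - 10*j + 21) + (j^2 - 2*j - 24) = 2*j^2 - 12*j - 3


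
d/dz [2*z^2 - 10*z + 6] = 4*z - 10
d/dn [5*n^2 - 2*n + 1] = 10*n - 2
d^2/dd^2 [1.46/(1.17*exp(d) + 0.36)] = (1.998594*exp(d) - 0.614952)*exp(d)/(1.17*exp(d) + 0.36)^3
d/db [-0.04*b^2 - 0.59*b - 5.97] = -0.08*b - 0.59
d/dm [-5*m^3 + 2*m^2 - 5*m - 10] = -15*m^2 + 4*m - 5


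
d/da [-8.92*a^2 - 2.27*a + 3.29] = -17.84*a - 2.27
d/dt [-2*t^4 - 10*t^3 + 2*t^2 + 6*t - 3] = -8*t^3 - 30*t^2 + 4*t + 6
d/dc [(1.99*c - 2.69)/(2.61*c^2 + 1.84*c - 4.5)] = (-5.1939*c^2 + 14.0418*c - 4.0054)/(6.8121*c^4 + 9.6048*c^3 - 20.1044*c^2 - 16.56*c + 20.25)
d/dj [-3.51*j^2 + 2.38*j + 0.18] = 2.38 - 7.02*j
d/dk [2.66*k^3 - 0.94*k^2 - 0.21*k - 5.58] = 7.98*k^2 - 1.88*k - 0.21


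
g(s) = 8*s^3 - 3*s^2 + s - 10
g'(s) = 24*s^2 - 6*s + 1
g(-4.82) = -980.36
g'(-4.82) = 587.50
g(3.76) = 376.61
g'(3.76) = 317.74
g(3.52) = 305.26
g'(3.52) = 277.25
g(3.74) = 370.29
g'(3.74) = 314.26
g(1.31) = 4.15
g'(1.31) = 34.33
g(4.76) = 789.59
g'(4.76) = 516.22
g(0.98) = -4.37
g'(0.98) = 18.17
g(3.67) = 348.71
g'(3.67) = 302.23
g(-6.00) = -1852.00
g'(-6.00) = 901.00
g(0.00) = -10.00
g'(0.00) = 1.00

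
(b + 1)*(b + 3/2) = b^2 + 5*b/2 + 3/2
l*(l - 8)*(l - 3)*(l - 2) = l^4 - 13*l^3 + 46*l^2 - 48*l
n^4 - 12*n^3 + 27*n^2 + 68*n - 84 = (n - 7)*(n - 6)*(n - 1)*(n + 2)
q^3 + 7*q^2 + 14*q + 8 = (q + 1)*(q + 2)*(q + 4)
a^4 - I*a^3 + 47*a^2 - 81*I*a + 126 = (a - 6*I)*(a - 3*I)*(a + I)*(a + 7*I)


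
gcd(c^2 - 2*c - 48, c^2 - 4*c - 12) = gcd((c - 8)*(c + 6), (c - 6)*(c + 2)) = 1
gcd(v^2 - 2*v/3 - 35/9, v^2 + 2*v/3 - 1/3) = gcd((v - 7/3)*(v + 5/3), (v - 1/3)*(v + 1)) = 1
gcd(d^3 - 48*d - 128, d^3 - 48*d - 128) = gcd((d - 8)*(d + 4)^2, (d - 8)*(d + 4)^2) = d^3 - 48*d - 128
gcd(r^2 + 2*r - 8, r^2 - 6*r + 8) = r - 2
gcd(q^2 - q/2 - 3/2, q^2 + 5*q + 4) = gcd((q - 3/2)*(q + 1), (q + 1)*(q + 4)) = q + 1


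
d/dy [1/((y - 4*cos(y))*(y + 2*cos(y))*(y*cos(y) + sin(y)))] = (y^3*sin(y) - 2*y^2*sin(2*y) - 4*y^2*cos(y) - 8*y*sin(y) - 6*y*sin(3*y) + 4*y*cos(2*y) + 2*y + sin(2*y) + 8*cos(y) + 8*cos(3*y))/((y - 4*cos(y))^2*(y + 2*cos(y))^2*(y*cos(y) + sin(y))^2)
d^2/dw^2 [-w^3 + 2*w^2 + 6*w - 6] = 4 - 6*w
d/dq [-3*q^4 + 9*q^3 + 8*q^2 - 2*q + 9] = -12*q^3 + 27*q^2 + 16*q - 2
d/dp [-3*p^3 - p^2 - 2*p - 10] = -9*p^2 - 2*p - 2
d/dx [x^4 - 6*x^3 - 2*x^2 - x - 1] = 4*x^3 - 18*x^2 - 4*x - 1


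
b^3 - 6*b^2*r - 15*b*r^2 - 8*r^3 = (b - 8*r)*(b + r)^2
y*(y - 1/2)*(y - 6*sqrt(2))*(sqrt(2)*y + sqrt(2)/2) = sqrt(2)*y^4 - 12*y^3 - sqrt(2)*y^2/4 + 3*y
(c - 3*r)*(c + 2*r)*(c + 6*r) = c^3 + 5*c^2*r - 12*c*r^2 - 36*r^3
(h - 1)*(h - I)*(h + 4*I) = h^3 - h^2 + 3*I*h^2 + 4*h - 3*I*h - 4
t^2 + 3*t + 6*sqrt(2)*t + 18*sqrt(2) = (t + 3)*(t + 6*sqrt(2))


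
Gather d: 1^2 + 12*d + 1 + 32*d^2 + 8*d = 32*d^2 + 20*d + 2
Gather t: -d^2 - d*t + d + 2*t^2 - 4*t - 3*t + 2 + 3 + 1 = -d^2 + d + 2*t^2 + t*(-d - 7) + 6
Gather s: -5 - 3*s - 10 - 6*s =-9*s - 15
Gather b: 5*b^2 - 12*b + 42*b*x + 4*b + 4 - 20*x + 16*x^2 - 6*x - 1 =5*b^2 + b*(42*x - 8) + 16*x^2 - 26*x + 3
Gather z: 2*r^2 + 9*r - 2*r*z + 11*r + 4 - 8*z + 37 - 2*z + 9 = 2*r^2 + 20*r + z*(-2*r - 10) + 50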